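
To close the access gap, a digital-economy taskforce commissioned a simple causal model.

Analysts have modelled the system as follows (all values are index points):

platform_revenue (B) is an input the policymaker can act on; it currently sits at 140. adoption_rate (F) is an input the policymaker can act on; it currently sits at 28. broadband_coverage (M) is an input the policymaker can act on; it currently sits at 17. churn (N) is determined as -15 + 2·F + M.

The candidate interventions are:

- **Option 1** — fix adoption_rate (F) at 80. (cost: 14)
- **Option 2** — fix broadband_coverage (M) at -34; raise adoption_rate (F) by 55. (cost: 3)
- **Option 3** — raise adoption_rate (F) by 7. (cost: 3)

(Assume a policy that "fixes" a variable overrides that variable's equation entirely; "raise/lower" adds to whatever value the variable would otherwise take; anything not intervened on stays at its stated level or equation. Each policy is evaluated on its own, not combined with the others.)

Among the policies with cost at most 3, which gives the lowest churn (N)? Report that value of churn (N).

72

Option 2 (M := -34, F + 55):
  F = 28 + 55 = 83
  M = -34
  N = -15 + 2·83 + (-34) = 117
Option 3 (F + 7):
  F = 28 + 7 = 35
  M = 17
  N = -15 + 2·35 + 17 = 72
Comparing — Option 2: N=117, Option 3: N=72. Lowest is 72 (Option 3).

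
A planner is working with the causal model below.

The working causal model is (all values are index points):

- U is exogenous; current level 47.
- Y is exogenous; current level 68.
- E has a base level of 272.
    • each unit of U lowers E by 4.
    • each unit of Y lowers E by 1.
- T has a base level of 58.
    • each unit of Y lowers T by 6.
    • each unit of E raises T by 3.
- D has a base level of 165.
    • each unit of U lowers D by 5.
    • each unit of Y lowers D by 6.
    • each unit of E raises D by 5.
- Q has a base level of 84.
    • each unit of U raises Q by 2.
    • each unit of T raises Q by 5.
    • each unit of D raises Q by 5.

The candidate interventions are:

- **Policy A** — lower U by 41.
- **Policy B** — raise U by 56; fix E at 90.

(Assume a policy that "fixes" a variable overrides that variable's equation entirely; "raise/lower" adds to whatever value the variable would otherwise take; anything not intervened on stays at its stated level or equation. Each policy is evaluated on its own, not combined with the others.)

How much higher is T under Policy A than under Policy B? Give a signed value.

Policy A (U − 41):
  U = 47 − 41 = 6
  Y = 68
  E = 272 − 4·6 − 68 = 180
  T = 58 − 6·68 + 3·180 = 190
Policy B (U + 56, E := 90):
  U = 47 + 56 = 103
  Y = 68
  E = 90
  T = 58 − 6·68 + 3·90 = -80
T: 190 − (-80) = 270

270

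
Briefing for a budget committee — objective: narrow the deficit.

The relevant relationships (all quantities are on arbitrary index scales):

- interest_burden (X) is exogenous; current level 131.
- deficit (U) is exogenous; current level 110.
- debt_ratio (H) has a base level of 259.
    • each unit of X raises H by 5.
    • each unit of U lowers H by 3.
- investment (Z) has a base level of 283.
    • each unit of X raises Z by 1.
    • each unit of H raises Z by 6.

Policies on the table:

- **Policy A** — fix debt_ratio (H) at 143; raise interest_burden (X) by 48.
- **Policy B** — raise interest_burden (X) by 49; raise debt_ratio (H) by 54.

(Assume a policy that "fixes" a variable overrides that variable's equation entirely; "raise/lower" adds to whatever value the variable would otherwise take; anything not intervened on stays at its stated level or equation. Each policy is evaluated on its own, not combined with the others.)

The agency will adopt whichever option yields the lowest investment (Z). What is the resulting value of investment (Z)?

Policy A (H := 143, X + 48):
  X = 131 + 48 = 179
  U = 110
  H = 143
  Z = 283 + 179 + 6·143 = 1320
Policy B (X + 49, H + 54):
  X = 131 + 49 = 180
  U = 110
  H = 259 + 5·180 − 3·110 (+54 from intervention) = 883
  Z = 283 + 180 + 6·883 = 5761
Comparing — Policy A: Z=1320, Policy B: Z=5761. Lowest is 1320 (Policy A).

1320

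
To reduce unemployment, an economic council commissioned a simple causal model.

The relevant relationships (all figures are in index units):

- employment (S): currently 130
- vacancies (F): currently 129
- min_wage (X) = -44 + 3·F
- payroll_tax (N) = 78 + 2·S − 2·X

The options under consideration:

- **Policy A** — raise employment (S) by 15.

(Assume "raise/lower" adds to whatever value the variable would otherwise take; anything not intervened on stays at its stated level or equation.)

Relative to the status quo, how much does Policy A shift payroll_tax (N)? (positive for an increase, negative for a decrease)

30

Baseline:
  S = 130
  F = 129
  X = -44 + 3·129 = 343
  N = 78 + 2·130 − 2·343 = -348
Policy A (S + 15):
  S = 130 + 15 = 145
  F = 129
  X = -44 + 3·129 = 343
  N = 78 + 2·145 − 2·343 = -318
Change in N: -318 − (-348) = 30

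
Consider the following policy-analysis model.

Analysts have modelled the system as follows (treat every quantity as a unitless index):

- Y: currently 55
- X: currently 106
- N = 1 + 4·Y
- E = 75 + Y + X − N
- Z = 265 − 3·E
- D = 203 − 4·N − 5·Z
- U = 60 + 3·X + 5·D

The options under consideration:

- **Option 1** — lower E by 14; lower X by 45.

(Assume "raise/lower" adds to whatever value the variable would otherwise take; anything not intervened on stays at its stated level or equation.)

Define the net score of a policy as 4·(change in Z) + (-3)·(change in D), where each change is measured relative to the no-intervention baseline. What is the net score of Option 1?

Baseline:
  Y = 55
  X = 106
  N = 1 + 4·55 = 221
  E = 75 + 55 + 106 − 221 = 15
  Z = 265 − 3·15 = 220
  D = 203 − 4·221 − 5·220 = -1781
Option 1 (E − 14, X − 45):
  Y = 55
  X = 106 − 45 = 61
  N = 1 + 4·55 = 221
  E = 75 + 55 + 61 − 221 (−14 from intervention) = -44
  Z = 265 − 3·(-44) = 397
  D = 203 − 4·221 − 5·397 = -2666
ΔZ = 397 − 220 = 177; ΔD = -2666 − (-1781) = -885
Score = 4·177 + (-3)·(-885) = 3363

3363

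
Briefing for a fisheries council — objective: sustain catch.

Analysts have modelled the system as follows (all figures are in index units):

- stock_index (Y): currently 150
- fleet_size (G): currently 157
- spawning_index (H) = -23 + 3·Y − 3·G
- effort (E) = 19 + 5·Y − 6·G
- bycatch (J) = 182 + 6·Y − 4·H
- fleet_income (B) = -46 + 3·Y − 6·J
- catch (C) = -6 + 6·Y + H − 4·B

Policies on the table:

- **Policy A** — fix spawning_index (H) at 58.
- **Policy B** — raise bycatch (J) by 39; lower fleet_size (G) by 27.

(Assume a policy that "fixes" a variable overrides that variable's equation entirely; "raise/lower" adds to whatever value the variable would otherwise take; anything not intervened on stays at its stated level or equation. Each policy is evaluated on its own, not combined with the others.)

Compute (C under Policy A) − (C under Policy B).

-2931

Policy A (H := 58):
  Y = 150
  G = 157
  H = 58
  J = 182 + 6·150 − 4·58 = 850
  B = -46 + 3·150 − 6·850 = -4696
  C = -6 + 6·150 + 58 − 4·(-4696) = 19736
Policy B (J + 39, G − 27):
  Y = 150
  G = 157 − 27 = 130
  H = -23 + 3·150 − 3·130 = 37
  J = 182 + 6·150 − 4·37 (+39 from intervention) = 973
  B = -46 + 3·150 − 6·973 = -5434
  C = -6 + 6·150 + 37 − 4·(-5434) = 22667
C: 19736 − 22667 = -2931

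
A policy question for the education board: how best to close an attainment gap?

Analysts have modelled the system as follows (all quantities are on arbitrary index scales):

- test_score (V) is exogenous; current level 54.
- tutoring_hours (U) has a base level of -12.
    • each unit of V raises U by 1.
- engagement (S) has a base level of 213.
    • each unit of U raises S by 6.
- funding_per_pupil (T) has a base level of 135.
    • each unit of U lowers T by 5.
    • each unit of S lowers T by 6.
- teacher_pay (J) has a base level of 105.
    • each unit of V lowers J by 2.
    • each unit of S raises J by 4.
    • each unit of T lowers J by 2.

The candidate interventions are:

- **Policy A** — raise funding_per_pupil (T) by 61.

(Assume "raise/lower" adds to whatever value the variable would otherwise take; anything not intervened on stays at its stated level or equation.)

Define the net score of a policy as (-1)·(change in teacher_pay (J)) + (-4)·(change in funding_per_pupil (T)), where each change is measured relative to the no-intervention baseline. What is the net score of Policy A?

Baseline:
  V = 54
  U = -12 + 54 = 42
  S = 213 + 6·42 = 465
  T = 135 − 5·42 − 6·465 = -2865
  J = 105 − 2·54 + 4·465 − 2·(-2865) = 7587
Policy A (T + 61):
  V = 54
  U = -12 + 54 = 42
  S = 213 + 6·42 = 465
  T = 135 − 5·42 − 6·465 (+61 from intervention) = -2804
  J = 105 − 2·54 + 4·465 − 2·(-2804) = 7465
ΔJ = 7465 − 7587 = -122; ΔT = -2804 − (-2865) = 61
Score = (-1)·(-122) + (-4)·61 = -122

-122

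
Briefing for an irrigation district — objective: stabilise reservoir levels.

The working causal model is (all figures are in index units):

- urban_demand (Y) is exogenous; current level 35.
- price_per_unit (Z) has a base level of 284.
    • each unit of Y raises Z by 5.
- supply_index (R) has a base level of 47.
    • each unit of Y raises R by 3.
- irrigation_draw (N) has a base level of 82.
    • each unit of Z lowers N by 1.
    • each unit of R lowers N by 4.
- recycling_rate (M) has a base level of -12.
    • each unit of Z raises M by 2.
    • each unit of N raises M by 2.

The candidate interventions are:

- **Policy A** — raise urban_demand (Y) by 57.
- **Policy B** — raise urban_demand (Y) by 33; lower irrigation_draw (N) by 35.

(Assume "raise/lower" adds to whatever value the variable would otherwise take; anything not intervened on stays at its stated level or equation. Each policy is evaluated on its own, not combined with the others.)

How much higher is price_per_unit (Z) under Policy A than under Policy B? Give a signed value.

Policy A (Y + 57):
  Y = 35 + 57 = 92
  Z = 284 + 5·92 = 744
Policy B (Y + 33, N − 35):
  Y = 35 + 33 = 68
  Z = 284 + 5·68 = 624
Z: 744 − 624 = 120

120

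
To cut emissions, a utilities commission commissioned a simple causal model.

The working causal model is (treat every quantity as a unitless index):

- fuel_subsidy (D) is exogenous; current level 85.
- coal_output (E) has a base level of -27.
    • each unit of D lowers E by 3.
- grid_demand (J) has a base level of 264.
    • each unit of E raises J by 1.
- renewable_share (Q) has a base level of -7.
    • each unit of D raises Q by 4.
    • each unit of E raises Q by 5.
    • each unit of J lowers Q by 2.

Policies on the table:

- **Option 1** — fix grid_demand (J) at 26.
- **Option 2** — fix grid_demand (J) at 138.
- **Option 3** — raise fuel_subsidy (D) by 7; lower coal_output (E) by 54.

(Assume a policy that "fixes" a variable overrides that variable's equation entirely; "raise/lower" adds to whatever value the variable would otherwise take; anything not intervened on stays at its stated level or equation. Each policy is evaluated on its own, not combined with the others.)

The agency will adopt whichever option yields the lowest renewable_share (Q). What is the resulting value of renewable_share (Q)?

-1353

Option 1 (J := 26):
  D = 85
  E = -27 − 3·85 = -282
  J = 26
  Q = -7 + 4·85 + 5·(-282) − 2·26 = -1129
Option 2 (J := 138):
  D = 85
  E = -27 − 3·85 = -282
  J = 138
  Q = -7 + 4·85 + 5·(-282) − 2·138 = -1353
Option 3 (D + 7, E − 54):
  D = 85 + 7 = 92
  E = -27 − 3·92 (−54 from intervention) = -357
  J = 264 + (-357) = -93
  Q = -7 + 4·92 + 5·(-357) − 2·(-93) = -1238
Comparing — Option 1: Q=-1129, Option 2: Q=-1353, Option 3: Q=-1238. Lowest is -1353 (Option 2).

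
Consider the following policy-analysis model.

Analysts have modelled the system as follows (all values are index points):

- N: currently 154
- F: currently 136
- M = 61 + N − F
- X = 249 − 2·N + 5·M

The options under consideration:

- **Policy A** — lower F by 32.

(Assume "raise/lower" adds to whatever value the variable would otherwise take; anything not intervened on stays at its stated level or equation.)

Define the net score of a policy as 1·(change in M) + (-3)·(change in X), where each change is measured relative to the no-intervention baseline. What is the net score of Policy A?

Baseline:
  N = 154
  F = 136
  M = 61 + 154 − 136 = 79
  X = 249 − 2·154 + 5·79 = 336
Policy A (F − 32):
  N = 154
  F = 136 − 32 = 104
  M = 61 + 154 − 104 = 111
  X = 249 − 2·154 + 5·111 = 496
ΔM = 111 − 79 = 32; ΔX = 496 − 336 = 160
Score = 1·32 + (-3)·160 = -448

-448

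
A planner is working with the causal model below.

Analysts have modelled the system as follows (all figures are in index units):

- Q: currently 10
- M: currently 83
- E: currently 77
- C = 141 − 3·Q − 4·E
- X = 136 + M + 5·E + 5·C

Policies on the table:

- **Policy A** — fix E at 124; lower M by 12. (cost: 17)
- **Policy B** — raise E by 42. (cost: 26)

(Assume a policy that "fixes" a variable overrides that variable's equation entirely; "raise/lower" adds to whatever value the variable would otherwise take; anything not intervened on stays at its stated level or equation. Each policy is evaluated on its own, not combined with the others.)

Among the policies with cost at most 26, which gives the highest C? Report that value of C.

-365

Policy A (E := 124, M − 12):
  Q = 10
  E = 124
  C = 141 − 3·10 − 4·124 = -385
Policy B (E + 42):
  Q = 10
  E = 77 + 42 = 119
  C = 141 − 3·10 − 4·119 = -365
Comparing — Policy A: C=-385, Policy B: C=-365. Highest is -365 (Policy B).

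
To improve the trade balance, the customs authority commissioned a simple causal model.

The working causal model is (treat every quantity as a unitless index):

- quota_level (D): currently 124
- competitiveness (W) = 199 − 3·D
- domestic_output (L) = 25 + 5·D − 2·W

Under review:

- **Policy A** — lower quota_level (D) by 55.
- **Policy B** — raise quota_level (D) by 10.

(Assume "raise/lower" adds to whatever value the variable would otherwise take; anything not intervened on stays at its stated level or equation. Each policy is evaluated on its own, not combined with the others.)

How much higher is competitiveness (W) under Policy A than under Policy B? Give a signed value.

Policy A (D − 55):
  D = 124 − 55 = 69
  W = 199 − 3·69 = -8
Policy B (D + 10):
  D = 124 + 10 = 134
  W = 199 − 3·134 = -203
W: -8 − (-203) = 195

195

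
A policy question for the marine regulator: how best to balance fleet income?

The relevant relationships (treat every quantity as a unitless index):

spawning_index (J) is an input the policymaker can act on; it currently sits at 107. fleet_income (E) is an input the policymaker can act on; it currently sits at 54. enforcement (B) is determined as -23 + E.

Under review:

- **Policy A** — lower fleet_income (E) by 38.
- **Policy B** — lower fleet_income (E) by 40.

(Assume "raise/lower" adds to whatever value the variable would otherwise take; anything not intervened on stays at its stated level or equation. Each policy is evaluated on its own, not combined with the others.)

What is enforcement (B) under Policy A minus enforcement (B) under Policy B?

Policy A (E − 38):
  E = 54 − 38 = 16
  B = -23 + 16 = -7
Policy B (E − 40):
  E = 54 − 40 = 14
  B = -23 + 14 = -9
B: -7 − (-9) = 2

2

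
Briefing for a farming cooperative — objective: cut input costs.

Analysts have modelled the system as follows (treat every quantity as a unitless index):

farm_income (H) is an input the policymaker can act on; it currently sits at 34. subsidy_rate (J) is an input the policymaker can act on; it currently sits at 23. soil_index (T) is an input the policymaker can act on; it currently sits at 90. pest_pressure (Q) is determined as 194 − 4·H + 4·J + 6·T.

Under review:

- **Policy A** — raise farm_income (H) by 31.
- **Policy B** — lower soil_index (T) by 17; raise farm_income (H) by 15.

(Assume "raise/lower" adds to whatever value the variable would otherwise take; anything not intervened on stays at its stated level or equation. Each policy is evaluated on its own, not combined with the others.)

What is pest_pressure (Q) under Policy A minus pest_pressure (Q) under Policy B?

Policy A (H + 31):
  H = 34 + 31 = 65
  J = 23
  T = 90
  Q = 194 − 4·65 + 4·23 + 6·90 = 566
Policy B (T − 17, H + 15):
  H = 34 + 15 = 49
  J = 23
  T = 90 − 17 = 73
  Q = 194 − 4·49 + 4·23 + 6·73 = 528
Q: 566 − 528 = 38

38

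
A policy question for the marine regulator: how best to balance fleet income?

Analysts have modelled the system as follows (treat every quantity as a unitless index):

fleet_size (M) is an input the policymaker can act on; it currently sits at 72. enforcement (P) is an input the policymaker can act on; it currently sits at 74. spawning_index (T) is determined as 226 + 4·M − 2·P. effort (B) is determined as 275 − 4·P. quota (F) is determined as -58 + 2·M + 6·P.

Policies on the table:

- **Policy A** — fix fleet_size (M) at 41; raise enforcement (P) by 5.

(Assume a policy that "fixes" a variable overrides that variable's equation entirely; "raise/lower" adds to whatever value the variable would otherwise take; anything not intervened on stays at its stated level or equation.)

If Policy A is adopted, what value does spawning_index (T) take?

232

Policy A (M := 41, P + 5):
  M = 41
  P = 74 + 5 = 79
  T = 226 + 4·41 − 2·79 = 232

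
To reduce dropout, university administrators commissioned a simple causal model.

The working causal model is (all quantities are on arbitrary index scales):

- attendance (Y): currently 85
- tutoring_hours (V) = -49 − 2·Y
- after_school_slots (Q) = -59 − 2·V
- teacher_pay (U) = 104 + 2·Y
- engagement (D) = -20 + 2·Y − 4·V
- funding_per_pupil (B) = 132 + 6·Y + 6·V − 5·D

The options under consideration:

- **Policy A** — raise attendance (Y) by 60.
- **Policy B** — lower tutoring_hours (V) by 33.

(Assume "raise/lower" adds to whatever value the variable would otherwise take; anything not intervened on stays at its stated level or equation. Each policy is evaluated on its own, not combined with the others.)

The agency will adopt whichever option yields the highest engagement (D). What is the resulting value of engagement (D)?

Policy A (Y + 60):
  Y = 85 + 60 = 145
  V = -49 − 2·145 = -339
  D = -20 + 2·145 − 4·(-339) = 1626
Policy B (V − 33):
  Y = 85
  V = -49 − 2·85 (−33 from intervention) = -252
  D = -20 + 2·85 − 4·(-252) = 1158
Comparing — Policy A: D=1626, Policy B: D=1158. Highest is 1626 (Policy A).

1626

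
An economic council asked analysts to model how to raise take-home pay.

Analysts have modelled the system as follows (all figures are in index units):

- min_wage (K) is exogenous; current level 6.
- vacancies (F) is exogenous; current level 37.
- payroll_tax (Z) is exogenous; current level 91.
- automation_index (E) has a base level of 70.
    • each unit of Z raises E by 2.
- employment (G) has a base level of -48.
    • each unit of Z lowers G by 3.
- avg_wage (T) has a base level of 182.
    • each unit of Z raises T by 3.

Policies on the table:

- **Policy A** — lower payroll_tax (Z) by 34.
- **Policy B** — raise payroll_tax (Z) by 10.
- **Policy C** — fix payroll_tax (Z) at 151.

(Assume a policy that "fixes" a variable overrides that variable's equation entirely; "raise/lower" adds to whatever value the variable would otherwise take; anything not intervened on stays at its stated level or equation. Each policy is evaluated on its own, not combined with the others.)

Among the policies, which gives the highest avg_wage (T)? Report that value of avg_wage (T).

635

Policy A (Z − 34):
  Z = 91 − 34 = 57
  T = 182 + 3·57 = 353
Policy B (Z + 10):
  Z = 91 + 10 = 101
  T = 182 + 3·101 = 485
Policy C (Z := 151):
  Z = 151
  T = 182 + 3·151 = 635
Comparing — Policy A: T=353, Policy B: T=485, Policy C: T=635. Highest is 635 (Policy C).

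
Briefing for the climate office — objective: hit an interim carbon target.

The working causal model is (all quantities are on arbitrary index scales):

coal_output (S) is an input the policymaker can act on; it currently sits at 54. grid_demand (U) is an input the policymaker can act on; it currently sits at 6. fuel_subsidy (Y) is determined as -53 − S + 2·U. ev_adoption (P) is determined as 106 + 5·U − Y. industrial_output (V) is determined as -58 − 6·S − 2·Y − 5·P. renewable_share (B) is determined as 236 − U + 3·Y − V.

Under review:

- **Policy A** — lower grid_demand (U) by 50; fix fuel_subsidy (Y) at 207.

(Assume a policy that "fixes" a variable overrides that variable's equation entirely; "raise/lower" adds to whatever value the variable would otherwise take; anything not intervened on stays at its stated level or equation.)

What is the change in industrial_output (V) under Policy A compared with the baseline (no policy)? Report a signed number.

2156

Baseline:
  S = 54
  U = 6
  Y = -53 − 54 + 2·6 = -95
  P = 106 + 5·6 − (-95) = 231
  V = -58 − 6·54 − 2·(-95) − 5·231 = -1347
Policy A (U − 50, Y := 207):
  S = 54
  U = 6 − 50 = -44
  Y = 207
  P = 106 + 5·(-44) − 207 = -321
  V = -58 − 6·54 − 2·207 − 5·(-321) = 809
Change in V: 809 − (-1347) = 2156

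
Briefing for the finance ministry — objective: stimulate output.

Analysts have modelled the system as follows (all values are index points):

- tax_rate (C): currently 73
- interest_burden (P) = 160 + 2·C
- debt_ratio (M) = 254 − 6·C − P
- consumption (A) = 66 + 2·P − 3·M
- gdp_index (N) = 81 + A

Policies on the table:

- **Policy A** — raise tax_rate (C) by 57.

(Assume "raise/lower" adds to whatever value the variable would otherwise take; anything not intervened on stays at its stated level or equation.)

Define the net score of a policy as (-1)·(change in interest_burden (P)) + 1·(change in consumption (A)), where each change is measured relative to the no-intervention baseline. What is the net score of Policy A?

1482

Baseline:
  C = 73
  P = 160 + 2·73 = 306
  M = 254 − 6·73 − 306 = -490
  A = 66 + 2·306 − 3·(-490) = 2148
Policy A (C + 57):
  C = 73 + 57 = 130
  P = 160 + 2·130 = 420
  M = 254 − 6·130 − 420 = -946
  A = 66 + 2·420 − 3·(-946) = 3744
ΔP = 420 − 306 = 114; ΔA = 3744 − 2148 = 1596
Score = (-1)·114 + 1·1596 = 1482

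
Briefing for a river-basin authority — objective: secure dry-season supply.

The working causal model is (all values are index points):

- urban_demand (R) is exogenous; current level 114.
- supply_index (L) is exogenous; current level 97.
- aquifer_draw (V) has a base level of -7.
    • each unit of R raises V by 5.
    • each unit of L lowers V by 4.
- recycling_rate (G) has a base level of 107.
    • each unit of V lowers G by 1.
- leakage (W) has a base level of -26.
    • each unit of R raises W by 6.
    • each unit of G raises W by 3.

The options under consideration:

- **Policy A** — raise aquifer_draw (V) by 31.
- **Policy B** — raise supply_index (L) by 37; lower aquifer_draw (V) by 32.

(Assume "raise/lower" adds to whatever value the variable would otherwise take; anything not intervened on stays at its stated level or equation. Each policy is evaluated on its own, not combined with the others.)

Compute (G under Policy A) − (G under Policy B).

-211

Policy A (V + 31):
  R = 114
  L = 97
  V = -7 + 5·114 − 4·97 (+31 from intervention) = 206
  G = 107 − 206 = -99
Policy B (L + 37, V − 32):
  R = 114
  L = 97 + 37 = 134
  V = -7 + 5·114 − 4·134 (−32 from intervention) = -5
  G = 107 − (-5) = 112
G: -99 − 112 = -211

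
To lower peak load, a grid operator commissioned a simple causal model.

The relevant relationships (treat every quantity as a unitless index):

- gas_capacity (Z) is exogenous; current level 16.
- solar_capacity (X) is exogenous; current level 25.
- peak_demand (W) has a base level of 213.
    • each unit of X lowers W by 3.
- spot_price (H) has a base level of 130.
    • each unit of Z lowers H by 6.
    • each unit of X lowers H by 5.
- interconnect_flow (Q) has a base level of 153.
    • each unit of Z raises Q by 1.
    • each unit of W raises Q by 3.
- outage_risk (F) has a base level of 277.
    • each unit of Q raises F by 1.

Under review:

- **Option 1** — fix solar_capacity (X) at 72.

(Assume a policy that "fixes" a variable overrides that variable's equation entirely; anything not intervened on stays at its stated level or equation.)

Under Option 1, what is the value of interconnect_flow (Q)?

160

Option 1 (X := 72):
  Z = 16
  X = 72
  W = 213 − 3·72 = -3
  Q = 153 + 16 + 3·(-3) = 160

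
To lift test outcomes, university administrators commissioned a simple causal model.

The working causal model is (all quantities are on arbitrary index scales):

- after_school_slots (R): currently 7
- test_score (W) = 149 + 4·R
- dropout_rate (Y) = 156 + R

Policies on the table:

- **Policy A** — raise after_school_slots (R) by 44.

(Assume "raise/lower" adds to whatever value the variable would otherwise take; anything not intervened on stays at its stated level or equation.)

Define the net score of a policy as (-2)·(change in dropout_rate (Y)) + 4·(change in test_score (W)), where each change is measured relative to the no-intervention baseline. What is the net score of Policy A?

Baseline:
  R = 7
  W = 149 + 4·7 = 177
  Y = 156 + 7 = 163
Policy A (R + 44):
  R = 7 + 44 = 51
  W = 149 + 4·51 = 353
  Y = 156 + 51 = 207
ΔY = 207 − 163 = 44; ΔW = 353 − 177 = 176
Score = (-2)·44 + 4·176 = 616

616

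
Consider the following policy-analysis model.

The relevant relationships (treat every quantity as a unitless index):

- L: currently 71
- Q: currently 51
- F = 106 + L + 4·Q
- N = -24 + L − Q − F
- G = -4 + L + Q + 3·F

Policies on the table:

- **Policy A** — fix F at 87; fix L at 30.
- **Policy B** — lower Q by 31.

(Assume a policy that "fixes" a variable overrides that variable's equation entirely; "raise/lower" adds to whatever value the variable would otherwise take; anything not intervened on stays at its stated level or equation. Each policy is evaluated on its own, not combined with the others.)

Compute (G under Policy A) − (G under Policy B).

Policy A (F := 87, L := 30):
  L = 30
  Q = 51
  F = 87
  G = -4 + 30 + 51 + 3·87 = 338
Policy B (Q − 31):
  L = 71
  Q = 51 − 31 = 20
  F = 106 + 71 + 4·20 = 257
  G = -4 + 71 + 20 + 3·257 = 858
G: 338 − 858 = -520

-520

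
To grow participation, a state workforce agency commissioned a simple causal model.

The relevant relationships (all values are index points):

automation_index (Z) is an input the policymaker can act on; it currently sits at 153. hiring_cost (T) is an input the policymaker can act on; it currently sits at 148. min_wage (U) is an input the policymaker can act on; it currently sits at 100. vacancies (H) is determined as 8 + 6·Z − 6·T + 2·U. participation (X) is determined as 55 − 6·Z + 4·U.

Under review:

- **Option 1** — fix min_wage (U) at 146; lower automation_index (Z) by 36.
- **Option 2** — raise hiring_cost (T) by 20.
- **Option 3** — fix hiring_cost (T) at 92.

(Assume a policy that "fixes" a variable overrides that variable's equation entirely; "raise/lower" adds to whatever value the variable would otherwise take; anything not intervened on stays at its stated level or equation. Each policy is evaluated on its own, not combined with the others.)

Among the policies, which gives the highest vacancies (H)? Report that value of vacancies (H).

Option 1 (U := 146, Z − 36):
  Z = 153 − 36 = 117
  T = 148
  U = 146
  H = 8 + 6·117 − 6·148 + 2·146 = 114
Option 2 (T + 20):
  Z = 153
  T = 148 + 20 = 168
  U = 100
  H = 8 + 6·153 − 6·168 + 2·100 = 118
Option 3 (T := 92):
  Z = 153
  T = 92
  U = 100
  H = 8 + 6·153 − 6·92 + 2·100 = 574
Comparing — Option 1: H=114, Option 2: H=118, Option 3: H=574. Highest is 574 (Option 3).

574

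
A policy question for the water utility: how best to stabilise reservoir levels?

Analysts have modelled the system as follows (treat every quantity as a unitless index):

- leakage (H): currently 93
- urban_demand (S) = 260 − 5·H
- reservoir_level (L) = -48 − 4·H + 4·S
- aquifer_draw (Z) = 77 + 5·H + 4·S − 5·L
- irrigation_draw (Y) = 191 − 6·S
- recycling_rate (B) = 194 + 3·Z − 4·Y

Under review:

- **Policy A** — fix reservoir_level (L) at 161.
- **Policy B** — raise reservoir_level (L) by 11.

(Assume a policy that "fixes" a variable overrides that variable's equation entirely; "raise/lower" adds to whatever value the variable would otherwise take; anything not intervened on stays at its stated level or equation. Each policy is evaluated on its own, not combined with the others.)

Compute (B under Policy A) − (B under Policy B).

-20850

Policy A (L := 161):
  H = 93
  S = 260 − 5·93 = -205
  L = 161
  Z = 77 + 5·93 + 4·(-205) − 5·161 = -1083
  Y = 191 − 6·(-205) = 1421
  B = 194 + 3·(-1083) − 4·1421 = -8739
Policy B (L + 11):
  H = 93
  S = 260 − 5·93 = -205
  L = -48 − 4·93 + 4·(-205) (+11 from intervention) = -1229
  Z = 77 + 5·93 + 4·(-205) − 5·(-1229) = 5867
  Y = 191 − 6·(-205) = 1421
  B = 194 + 3·5867 − 4·1421 = 12111
B: -8739 − 12111 = -20850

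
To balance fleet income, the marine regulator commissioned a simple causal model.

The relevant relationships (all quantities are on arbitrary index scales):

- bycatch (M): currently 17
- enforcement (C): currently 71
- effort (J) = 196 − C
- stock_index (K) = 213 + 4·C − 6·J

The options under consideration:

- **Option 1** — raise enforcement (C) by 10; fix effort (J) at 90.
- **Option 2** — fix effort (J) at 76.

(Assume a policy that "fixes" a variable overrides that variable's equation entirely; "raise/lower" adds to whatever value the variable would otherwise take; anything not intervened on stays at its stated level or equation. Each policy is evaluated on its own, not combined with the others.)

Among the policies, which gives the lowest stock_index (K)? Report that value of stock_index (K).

Option 1 (C + 10, J := 90):
  C = 71 + 10 = 81
  J = 90
  K = 213 + 4·81 − 6·90 = -3
Option 2 (J := 76):
  C = 71
  J = 76
  K = 213 + 4·71 − 6·76 = 41
Comparing — Option 1: K=-3, Option 2: K=41. Lowest is -3 (Option 1).

-3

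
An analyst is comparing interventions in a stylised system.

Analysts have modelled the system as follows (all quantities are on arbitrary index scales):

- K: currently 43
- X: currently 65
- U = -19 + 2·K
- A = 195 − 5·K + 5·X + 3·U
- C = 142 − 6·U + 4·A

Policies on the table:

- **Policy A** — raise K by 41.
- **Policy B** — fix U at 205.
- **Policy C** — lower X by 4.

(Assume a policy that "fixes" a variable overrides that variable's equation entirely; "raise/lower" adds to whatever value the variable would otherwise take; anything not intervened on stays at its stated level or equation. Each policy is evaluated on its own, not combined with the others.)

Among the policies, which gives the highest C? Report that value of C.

2592

Policy A (K + 41):
  K = 43 + 41 = 84
  X = 65
  U = -19 + 2·84 = 149
  A = 195 − 5·84 + 5·65 + 3·149 = 547
  C = 142 − 6·149 + 4·547 = 1436
Policy B (U := 205):
  K = 43
  X = 65
  U = 205
  A = 195 − 5·43 + 5·65 + 3·205 = 920
  C = 142 − 6·205 + 4·920 = 2592
Policy C (X − 4):
  K = 43
  X = 65 − 4 = 61
  U = -19 + 2·43 = 67
  A = 195 − 5·43 + 5·61 + 3·67 = 486
  C = 142 − 6·67 + 4·486 = 1684
Comparing — Policy A: C=1436, Policy B: C=2592, Policy C: C=1684. Highest is 2592 (Policy B).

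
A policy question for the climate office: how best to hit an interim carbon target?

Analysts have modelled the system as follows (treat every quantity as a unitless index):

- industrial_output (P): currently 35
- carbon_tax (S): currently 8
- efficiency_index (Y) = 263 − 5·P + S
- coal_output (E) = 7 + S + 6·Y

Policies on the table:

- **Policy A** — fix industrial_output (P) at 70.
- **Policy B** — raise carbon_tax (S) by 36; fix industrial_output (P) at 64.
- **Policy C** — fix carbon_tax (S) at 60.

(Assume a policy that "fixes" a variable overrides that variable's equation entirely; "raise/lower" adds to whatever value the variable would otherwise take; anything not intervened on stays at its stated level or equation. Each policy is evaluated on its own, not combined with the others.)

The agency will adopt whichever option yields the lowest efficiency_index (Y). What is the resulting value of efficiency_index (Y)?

Policy A (P := 70):
  P = 70
  S = 8
  Y = 263 − 5·70 + 8 = -79
Policy B (S + 36, P := 64):
  P = 64
  S = 8 + 36 = 44
  Y = 263 − 5·64 + 44 = -13
Policy C (S := 60):
  P = 35
  S = 60
  Y = 263 − 5·35 + 60 = 148
Comparing — Policy A: Y=-79, Policy B: Y=-13, Policy C: Y=148. Lowest is -79 (Policy A).

-79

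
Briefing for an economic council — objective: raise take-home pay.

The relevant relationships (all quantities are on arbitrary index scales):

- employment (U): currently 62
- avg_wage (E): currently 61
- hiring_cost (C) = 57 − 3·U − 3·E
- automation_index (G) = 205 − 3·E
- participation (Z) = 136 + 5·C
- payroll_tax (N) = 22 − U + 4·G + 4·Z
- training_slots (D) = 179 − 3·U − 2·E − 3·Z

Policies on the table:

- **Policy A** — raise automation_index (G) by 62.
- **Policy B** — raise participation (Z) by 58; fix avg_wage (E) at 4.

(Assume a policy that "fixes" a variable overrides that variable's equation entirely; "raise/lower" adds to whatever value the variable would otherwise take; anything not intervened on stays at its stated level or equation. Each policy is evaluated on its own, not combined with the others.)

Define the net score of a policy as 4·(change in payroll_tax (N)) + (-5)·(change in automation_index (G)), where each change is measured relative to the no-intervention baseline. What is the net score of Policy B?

Baseline:
  U = 62
  E = 61
  C = 57 − 3·62 − 3·61 = -312
  G = 205 − 3·61 = 22
  Z = 136 + 5·(-312) = -1424
  N = 22 − 62 + 4·22 + 4·(-1424) = -5648
Policy B (Z + 58, E := 4):
  U = 62
  E = 4
  C = 57 − 3·62 − 3·4 = -141
  G = 205 − 3·4 = 193
  Z = 136 + 5·(-141) (+58 from intervention) = -511
  N = 22 − 62 + 4·193 + 4·(-511) = -1312
ΔN = -1312 − (-5648) = 4336; ΔG = 193 − 22 = 171
Score = 4·4336 + (-5)·171 = 16489

16489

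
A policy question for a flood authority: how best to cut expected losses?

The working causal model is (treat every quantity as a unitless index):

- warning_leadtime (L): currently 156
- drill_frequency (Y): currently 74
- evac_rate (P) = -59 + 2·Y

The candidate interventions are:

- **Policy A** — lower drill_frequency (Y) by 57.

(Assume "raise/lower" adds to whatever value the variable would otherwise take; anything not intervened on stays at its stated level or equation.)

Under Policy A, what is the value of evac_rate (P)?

-25

Policy A (Y − 57):
  Y = 74 − 57 = 17
  P = -59 + 2·17 = -25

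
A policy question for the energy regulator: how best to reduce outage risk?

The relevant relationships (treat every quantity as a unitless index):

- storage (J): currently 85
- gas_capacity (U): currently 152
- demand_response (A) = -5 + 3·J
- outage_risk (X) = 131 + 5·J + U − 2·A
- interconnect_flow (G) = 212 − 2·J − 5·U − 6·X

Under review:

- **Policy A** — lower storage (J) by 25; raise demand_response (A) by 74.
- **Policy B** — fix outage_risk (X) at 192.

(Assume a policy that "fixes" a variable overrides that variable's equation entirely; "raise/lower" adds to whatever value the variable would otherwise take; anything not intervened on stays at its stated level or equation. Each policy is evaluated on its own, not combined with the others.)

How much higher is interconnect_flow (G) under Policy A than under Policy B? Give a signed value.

Policy A (J − 25, A + 74):
  J = 85 − 25 = 60
  U = 152
  A = -5 + 3·60 (+74 from intervention) = 249
  X = 131 + 5·60 + 152 − 2·249 = 85
  G = 212 − 2·60 − 5·152 − 6·85 = -1178
Policy B (X := 192):
  J = 85
  U = 152
  A = -5 + 3·85 = 250
  X = 192
  G = 212 − 2·85 − 5·152 − 6·192 = -1870
G: -1178 − (-1870) = 692

692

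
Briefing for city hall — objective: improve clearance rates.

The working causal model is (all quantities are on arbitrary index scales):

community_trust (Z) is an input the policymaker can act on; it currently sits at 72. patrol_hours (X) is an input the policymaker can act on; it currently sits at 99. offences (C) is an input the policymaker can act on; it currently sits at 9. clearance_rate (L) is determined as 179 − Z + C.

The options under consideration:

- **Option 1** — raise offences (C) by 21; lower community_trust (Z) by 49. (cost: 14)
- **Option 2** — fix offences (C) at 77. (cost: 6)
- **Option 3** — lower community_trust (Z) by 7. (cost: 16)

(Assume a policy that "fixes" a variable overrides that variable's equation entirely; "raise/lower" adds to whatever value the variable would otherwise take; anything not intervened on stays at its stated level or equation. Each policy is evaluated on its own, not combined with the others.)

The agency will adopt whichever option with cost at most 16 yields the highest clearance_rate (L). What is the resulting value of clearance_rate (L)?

186

Option 1 (C + 21, Z − 49):
  Z = 72 − 49 = 23
  C = 9 + 21 = 30
  L = 179 − 23 + 30 = 186
Option 2 (C := 77):
  Z = 72
  C = 77
  L = 179 − 72 + 77 = 184
Option 3 (Z − 7):
  Z = 72 − 7 = 65
  C = 9
  L = 179 − 65 + 9 = 123
Comparing — Option 1: L=186, Option 2: L=184, Option 3: L=123. Highest is 186 (Option 1).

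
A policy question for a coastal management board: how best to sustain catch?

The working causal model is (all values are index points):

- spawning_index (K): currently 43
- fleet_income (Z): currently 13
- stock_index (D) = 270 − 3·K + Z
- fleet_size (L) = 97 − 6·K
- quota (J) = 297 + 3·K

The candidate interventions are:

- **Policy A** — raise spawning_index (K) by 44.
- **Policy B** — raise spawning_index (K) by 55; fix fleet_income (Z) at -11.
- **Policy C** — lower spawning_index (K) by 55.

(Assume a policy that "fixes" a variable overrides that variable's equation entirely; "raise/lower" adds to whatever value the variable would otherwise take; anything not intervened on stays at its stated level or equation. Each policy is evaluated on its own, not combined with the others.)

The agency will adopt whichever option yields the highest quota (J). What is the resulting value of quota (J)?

591

Policy A (K + 44):
  K = 43 + 44 = 87
  J = 297 + 3·87 = 558
Policy B (K + 55, Z := -11):
  K = 43 + 55 = 98
  J = 297 + 3·98 = 591
Policy C (K − 55):
  K = 43 − 55 = -12
  J = 297 + 3·(-12) = 261
Comparing — Policy A: J=558, Policy B: J=591, Policy C: J=261. Highest is 591 (Policy B).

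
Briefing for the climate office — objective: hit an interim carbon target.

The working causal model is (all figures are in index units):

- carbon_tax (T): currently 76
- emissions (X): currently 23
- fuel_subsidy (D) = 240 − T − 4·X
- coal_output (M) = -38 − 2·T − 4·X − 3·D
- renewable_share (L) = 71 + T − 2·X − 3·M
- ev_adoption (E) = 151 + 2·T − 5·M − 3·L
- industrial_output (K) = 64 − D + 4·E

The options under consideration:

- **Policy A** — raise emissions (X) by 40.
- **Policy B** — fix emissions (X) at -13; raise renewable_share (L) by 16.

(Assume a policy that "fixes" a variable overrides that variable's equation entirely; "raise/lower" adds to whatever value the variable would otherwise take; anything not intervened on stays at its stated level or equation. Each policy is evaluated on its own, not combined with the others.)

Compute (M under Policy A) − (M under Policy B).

608

Policy A (X + 40):
  T = 76
  X = 23 + 40 = 63
  D = 240 − 76 − 4·63 = -88
  M = -38 − 2·76 − 4·63 − 3·(-88) = -178
Policy B (X := -13, L + 16):
  T = 76
  X = -13
  D = 240 − 76 − 4·(-13) = 216
  M = -38 − 2·76 − 4·(-13) − 3·216 = -786
M: -178 − (-786) = 608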